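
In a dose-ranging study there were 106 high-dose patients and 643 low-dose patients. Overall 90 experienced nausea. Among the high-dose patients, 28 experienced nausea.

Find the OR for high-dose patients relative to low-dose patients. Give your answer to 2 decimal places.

OR ≈ 3.36

high-dose patients without the outcome: 106 − 28 = 78
low-dose patients with the outcome: 90 − 28 = 62
low-dose patients without the outcome: 643 − 62 = 581
OR = (28 × 581) / (78 × 62) = 16268/4836 ≈ 3.36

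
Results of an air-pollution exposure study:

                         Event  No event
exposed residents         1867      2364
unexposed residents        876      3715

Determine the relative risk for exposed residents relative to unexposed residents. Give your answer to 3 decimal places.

risk, exposed residents = 1867/4231 = 0.4413
risk, unexposed residents = 876/4591 = 0.1908
RR = 0.4413 / 0.1908 = 2.313

RR: 2.313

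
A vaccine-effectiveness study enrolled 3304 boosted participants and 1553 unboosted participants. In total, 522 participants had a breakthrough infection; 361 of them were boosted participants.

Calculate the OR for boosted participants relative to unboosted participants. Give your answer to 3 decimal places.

boosted participants without the outcome: 3304 − 361 = 2943
unboosted participants with the outcome: 522 − 361 = 161
unboosted participants without the outcome: 1553 − 161 = 1392
OR = (361 × 1392) / (2943 × 161) = 502512/473823 ≈ 1.061

OR ≈ 1.061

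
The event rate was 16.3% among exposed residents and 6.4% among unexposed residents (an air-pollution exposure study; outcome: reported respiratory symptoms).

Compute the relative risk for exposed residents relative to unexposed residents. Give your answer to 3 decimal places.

RR = 0.1630 / 0.0640 = 2.547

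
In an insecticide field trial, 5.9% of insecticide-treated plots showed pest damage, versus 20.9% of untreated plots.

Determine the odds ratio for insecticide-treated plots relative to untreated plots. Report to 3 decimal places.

OR = 0.237

odds, insecticide-treated plots = 0.0590/0.9410 = 0.0627
odds, untreated plots = 0.2090/0.7910 = 0.2642
OR = 0.0627 / 0.2642 = 0.237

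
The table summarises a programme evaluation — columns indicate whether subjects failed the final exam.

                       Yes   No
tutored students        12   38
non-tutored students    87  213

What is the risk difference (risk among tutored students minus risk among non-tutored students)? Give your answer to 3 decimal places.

risk, tutored students = 12/50 = 0.2400
risk, non-tutored students = 87/300 = 0.2900
risk difference = 0.2400 − 0.2900 = -0.050

-0.050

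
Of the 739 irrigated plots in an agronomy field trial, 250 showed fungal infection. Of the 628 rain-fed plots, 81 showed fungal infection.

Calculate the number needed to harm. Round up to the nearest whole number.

5

risk, irrigated plots = 250/739 = 0.338295
risk, rain-fed plots = 81/628 = 0.128981
absolute risk difference = 0.209314
1 / 0.209314 = 4.778 → round up → 5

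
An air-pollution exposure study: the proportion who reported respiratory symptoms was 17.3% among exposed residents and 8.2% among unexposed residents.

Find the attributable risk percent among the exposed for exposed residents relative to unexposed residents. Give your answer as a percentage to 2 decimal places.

AR% = (0.1730 − 0.0820) / 0.1730 = 0.5260 → 52.60%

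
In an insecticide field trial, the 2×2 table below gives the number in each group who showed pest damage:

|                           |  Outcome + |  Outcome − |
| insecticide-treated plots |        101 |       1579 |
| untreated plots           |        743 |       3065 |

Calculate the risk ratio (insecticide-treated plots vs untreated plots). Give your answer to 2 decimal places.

RR ≈ 0.31

risk, insecticide-treated plots = 101/1680 = 0.0601
risk, untreated plots = 743/3808 = 0.1951
RR = 0.0601 / 0.1951 = 0.31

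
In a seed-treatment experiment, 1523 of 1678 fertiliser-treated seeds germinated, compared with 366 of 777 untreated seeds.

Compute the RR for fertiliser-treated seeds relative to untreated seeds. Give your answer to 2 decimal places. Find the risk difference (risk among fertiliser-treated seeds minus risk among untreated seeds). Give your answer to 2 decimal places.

RR = 1.93; RD = 0.44

risk, fertiliser-treated seeds = 1523/1678 = 0.9076
risk, untreated seeds = 366/777 = 0.4710
RR = 0.9076 / 0.4710 = 1.93
risk difference = 0.9076 − 0.4710 = 0.44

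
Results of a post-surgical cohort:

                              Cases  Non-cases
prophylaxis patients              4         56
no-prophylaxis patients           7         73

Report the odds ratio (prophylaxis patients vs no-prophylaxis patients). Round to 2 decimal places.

OR = (4 × 73) / (56 × 7) = 292/392 ≈ 0.74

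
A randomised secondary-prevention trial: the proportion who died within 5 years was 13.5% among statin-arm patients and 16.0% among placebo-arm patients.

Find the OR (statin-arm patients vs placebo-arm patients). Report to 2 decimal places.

OR: 0.82

odds, statin-arm patients = 0.1350/0.8650 = 0.1561
odds, placebo-arm patients = 0.1600/0.8400 = 0.1905
OR = 0.1561 / 0.1905 = 0.82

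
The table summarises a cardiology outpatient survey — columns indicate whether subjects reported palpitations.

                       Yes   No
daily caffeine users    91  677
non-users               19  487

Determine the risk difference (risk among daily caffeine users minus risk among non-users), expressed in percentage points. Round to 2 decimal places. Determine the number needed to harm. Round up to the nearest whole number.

RD = 8.09; NNH = 13

risk, daily caffeine users = 91/768 = 0.11849
risk, non-users = 19/506 = 0.03755
risk difference = 0.11849 − 0.03755 = 0.08094 → 8.09 percentage points
absolute risk difference = 0.080940
1 / 0.080940 = 12.355 → round up → 13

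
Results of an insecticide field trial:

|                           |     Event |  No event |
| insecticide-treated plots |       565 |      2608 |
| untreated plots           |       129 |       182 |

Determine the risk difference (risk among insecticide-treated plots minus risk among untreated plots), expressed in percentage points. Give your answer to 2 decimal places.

-23.67

risk, insecticide-treated plots = 565/3173 = 0.1781
risk, untreated plots = 129/311 = 0.4148
risk difference = 0.1781 − 0.4148 = -0.2367 → -23.67 percentage points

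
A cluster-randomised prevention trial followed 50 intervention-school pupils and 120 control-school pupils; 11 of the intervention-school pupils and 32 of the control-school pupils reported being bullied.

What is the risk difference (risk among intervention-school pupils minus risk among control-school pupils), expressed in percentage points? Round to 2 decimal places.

RD = -4.67

risk, intervention-school pupils = 11/50 = 0.2200
risk, control-school pupils = 32/120 = 0.2667
risk difference = 0.2200 − 0.2667 = -0.0467 → -4.67 percentage points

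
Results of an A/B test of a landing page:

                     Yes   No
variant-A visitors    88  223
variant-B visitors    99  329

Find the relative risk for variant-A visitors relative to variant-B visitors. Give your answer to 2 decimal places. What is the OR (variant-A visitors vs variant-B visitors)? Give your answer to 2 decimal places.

risk, variant-A visitors = 88/311 = 0.2830
risk, variant-B visitors = 99/428 = 0.2313
RR = 0.2830 / 0.2313 = 1.22
odds, variant-A visitors = 88/223 = 0.3946
odds, variant-B visitors = 99/329 = 0.3009
OR = 0.3946 / 0.3009 = 1.31

RR = 1.22; OR = 1.31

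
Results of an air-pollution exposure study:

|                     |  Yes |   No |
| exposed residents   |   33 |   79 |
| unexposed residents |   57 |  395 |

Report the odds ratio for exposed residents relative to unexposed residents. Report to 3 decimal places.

OR = (33 × 395) / (79 × 57) = 13035/4503 ≈ 2.895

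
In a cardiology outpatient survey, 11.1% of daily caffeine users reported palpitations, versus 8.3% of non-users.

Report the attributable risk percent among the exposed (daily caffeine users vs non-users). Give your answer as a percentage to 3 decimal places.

AR% = (0.1110 − 0.0830) / 0.1110 = 0.2523 → 25.225%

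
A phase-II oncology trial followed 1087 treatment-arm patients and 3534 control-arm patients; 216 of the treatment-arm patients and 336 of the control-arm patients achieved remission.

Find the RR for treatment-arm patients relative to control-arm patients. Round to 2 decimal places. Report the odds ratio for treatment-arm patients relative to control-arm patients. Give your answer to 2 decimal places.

RR = 2.09; OR = 2.36

risk, treatment-arm patients = 216/1087 = 0.1987
risk, control-arm patients = 336/3534 = 0.0951
RR = 0.1987 / 0.0951 = 2.09
odds, treatment-arm patients = 216/871 = 0.2480
odds, control-arm patients = 336/3198 = 0.1051
OR = 0.2480 / 0.1051 = 2.36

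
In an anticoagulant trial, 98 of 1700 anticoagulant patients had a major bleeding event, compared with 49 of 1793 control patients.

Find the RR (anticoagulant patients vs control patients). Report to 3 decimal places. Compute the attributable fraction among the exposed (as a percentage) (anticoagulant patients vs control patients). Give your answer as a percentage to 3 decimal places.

RR = 2.109; AR% = 52.593%

risk, anticoagulant patients = 98/1700 = 0.05765
risk, control patients = 49/1793 = 0.02733
RR = 0.05765 / 0.02733 = 2.109
AR% = (0.05765 − 0.02733) / 0.05765 = 0.5259 → 52.593%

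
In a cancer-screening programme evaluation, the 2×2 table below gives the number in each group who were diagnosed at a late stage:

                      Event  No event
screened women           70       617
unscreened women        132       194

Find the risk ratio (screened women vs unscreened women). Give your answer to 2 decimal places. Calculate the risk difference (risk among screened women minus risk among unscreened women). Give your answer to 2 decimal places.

risk, screened women = 70/687 = 0.1019
risk, unscreened women = 132/326 = 0.4049
RR = 0.1019 / 0.4049 = 0.25
risk difference = 0.1019 − 0.4049 = -0.30

RR = 0.25; RD = -0.30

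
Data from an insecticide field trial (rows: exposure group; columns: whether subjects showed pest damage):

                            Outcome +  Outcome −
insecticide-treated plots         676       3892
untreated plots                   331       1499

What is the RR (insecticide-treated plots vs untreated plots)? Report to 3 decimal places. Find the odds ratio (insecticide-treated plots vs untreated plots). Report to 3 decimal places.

risk, insecticide-treated plots = 676/4568 = 0.1480
risk, untreated plots = 331/1830 = 0.1809
RR = 0.1480 / 0.1809 = 0.818
OR = (676 × 1499) / (3892 × 331) = 1013324/1288252 ≈ 0.787

RR = 0.818; OR = 0.787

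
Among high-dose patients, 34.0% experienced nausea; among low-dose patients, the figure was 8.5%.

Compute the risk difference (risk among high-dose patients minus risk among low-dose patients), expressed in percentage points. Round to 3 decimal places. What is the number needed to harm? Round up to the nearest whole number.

risk difference = 0.3400 − 0.0850 = 0.2550 → 25.500 percentage points
absolute risk difference = 0.255000
1 / 0.255000 = 3.922 → round up → 4

RD = 25.500; NNH = 4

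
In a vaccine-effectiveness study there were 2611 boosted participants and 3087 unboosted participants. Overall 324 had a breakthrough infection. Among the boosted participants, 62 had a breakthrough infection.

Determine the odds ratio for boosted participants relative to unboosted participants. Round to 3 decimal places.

boosted participants without the outcome: 2611 − 62 = 2549
unboosted participants with the outcome: 324 − 62 = 262
unboosted participants without the outcome: 3087 − 262 = 2825
OR = (62 × 2825) / (2549 × 262) = 175150/667838 ≈ 0.262

OR ≈ 0.262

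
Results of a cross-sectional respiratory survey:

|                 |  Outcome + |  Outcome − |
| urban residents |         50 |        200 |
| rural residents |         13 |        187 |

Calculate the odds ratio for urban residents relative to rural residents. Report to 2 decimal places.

OR = (50 × 187) / (200 × 13) = 9350/2600 ≈ 3.60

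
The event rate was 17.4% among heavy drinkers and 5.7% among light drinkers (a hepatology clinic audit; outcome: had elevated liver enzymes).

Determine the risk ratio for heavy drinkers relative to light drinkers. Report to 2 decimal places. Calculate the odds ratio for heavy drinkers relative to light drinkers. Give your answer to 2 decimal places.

RR = 3.05; OR = 3.49

RR = 0.1740 / 0.0570 = 3.05
odds, heavy drinkers = 0.1740/0.8260 = 0.2107
odds, light drinkers = 0.0570/0.9430 = 0.0604
OR = 0.2107 / 0.0604 = 3.49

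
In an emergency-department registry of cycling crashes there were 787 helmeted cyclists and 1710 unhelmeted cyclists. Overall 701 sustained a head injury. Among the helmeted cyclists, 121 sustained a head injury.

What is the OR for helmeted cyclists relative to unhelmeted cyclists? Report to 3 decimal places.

helmeted cyclists without the outcome: 787 − 121 = 666
unhelmeted cyclists with the outcome: 701 − 121 = 580
unhelmeted cyclists without the outcome: 1710 − 580 = 1130
OR = (121 × 1130) / (666 × 580) = 136730/386280 ≈ 0.354

OR: 0.354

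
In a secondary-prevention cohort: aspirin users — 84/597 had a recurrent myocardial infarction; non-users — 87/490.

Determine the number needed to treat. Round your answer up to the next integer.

NNT = 28

risk, aspirin users = 84/597 = 0.140704
risk, non-users = 87/490 = 0.177551
absolute risk difference = 0.036848
1 / 0.036848 = 27.139 → round up → 28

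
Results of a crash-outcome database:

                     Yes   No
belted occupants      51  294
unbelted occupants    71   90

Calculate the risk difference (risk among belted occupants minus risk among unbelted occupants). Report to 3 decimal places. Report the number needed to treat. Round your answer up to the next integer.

RD = -0.293; NNT = 4

risk, belted occupants = 51/345 = 0.1478
risk, unbelted occupants = 71/161 = 0.4410
risk difference = 0.1478 − 0.4410 = -0.293
absolute risk difference = 0.293168
1 / 0.293168 = 3.411 → round up → 4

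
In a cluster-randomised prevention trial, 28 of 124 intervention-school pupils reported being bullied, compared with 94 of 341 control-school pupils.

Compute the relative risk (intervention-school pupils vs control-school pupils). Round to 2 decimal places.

risk, intervention-school pupils = 28/124 = 0.2258
risk, control-school pupils = 94/341 = 0.2757
RR = 0.2258 / 0.2757 = 0.82

RR: 0.82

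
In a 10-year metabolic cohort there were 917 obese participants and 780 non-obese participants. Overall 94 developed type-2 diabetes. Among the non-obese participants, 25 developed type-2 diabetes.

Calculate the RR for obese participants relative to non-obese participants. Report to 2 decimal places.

RR = 2.35

obese participants with the outcome: 94 − 25 = 69
obese participants without the outcome: 917 − 69 = 848
non-obese participants without the outcome: 780 − 25 = 755
risk, obese participants = 69/917 = 0.07525
risk, non-obese participants = 25/780 = 0.03205
RR = 0.07525 / 0.03205 = 2.35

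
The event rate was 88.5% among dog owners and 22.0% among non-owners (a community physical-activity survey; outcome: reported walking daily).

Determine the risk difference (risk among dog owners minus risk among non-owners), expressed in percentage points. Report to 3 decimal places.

risk difference = 0.8850 − 0.2200 = 0.6650 → 66.500 percentage points

66.500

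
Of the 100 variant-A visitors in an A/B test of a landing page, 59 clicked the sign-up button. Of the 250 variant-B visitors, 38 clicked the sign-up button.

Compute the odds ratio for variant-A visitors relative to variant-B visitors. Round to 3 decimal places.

OR = (59 × 212) / (41 × 38) = 12508/1558 ≈ 8.028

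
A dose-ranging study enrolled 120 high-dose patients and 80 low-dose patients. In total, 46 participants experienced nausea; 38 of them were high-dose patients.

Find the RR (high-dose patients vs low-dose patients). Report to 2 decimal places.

high-dose patients without the outcome: 120 − 38 = 82
low-dose patients with the outcome: 46 − 38 = 8
low-dose patients without the outcome: 80 − 8 = 72
risk, high-dose patients = 38/120 = 0.3167
risk, low-dose patients = 8/80 = 0.1000
RR = 0.3167 / 0.1000 = 3.17

3.17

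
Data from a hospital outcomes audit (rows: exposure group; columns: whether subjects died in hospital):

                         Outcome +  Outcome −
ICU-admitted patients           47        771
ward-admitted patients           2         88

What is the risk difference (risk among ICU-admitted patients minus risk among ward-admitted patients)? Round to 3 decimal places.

0.035

risk, ICU-admitted patients = 47/818 = 0.05746
risk, ward-admitted patients = 2/90 = 0.02222
risk difference = 0.05746 − 0.02222 = 0.035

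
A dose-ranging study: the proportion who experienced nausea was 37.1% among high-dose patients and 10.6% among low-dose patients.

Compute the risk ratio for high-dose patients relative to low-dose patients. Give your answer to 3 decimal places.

RR = 0.3710 / 0.1060 = 3.500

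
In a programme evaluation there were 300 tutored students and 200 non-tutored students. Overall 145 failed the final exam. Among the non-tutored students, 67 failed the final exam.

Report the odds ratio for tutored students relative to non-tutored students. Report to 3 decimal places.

OR ≈ 0.697

tutored students with the outcome: 145 − 67 = 78
tutored students without the outcome: 300 − 78 = 222
non-tutored students without the outcome: 200 − 67 = 133
odds, tutored students = 78/222 = 0.3514
odds, non-tutored students = 67/133 = 0.5038
OR = 0.3514 / 0.5038 = 0.697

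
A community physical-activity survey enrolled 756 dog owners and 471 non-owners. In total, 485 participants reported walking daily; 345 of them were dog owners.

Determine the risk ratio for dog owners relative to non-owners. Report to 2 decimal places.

dog owners without the outcome: 756 − 345 = 411
non-owners with the outcome: 485 − 345 = 140
non-owners without the outcome: 471 − 140 = 331
risk, dog owners = 345/756 = 0.4563
risk, non-owners = 140/471 = 0.2972
RR = 0.4563 / 0.2972 = 1.54

RR = 1.54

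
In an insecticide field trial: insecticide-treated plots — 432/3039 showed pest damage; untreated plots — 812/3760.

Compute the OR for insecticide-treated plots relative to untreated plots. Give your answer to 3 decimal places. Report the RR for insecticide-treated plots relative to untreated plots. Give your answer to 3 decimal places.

OR = 0.602; RR = 0.658

OR = (432 × 2948) / (2607 × 812) = 1273536/2116884 ≈ 0.602
risk, insecticide-treated plots = 432/3039 = 0.1422
risk, untreated plots = 812/3760 = 0.2160
RR = 0.1422 / 0.2160 = 0.658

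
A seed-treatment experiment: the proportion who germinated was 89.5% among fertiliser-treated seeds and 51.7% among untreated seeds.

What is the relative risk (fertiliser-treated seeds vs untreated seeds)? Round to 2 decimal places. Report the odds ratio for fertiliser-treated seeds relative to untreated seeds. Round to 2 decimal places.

RR = 1.73; OR = 7.96

RR = 0.8950 / 0.5170 = 1.73
odds, fertiliser-treated seeds = 0.8950/0.1050 = 8.5238
odds, untreated seeds = 0.5170/0.4830 = 1.0704
OR = 8.5238 / 1.0704 = 7.96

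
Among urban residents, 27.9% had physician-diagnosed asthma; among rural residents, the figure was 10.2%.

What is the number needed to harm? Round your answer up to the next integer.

6

absolute risk difference = 0.177000
1 / 0.177000 = 5.650 → round up → 6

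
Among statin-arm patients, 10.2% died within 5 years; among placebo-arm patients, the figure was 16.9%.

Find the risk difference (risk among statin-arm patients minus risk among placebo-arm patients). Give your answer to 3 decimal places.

risk difference = 0.1020 − 0.1690 = -0.067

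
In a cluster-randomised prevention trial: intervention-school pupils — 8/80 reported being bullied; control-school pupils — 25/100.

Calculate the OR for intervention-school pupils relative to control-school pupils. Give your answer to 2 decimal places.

OR = (8 × 75) / (72 × 25) = 600/1800 ≈ 0.33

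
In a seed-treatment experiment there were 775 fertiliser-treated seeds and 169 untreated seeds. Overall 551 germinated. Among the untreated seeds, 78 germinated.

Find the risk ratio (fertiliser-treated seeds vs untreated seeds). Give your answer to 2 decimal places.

RR = 1.32

fertiliser-treated seeds with the outcome: 551 − 78 = 473
fertiliser-treated seeds without the outcome: 775 − 473 = 302
untreated seeds without the outcome: 169 − 78 = 91
risk, fertiliser-treated seeds = 473/775 = 0.6103
risk, untreated seeds = 78/169 = 0.4615
RR = 0.6103 / 0.4615 = 1.32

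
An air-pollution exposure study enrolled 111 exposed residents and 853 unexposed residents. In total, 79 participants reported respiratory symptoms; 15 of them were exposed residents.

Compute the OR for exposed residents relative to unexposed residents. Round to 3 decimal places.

exposed residents without the outcome: 111 − 15 = 96
unexposed residents with the outcome: 79 − 15 = 64
unexposed residents without the outcome: 853 − 64 = 789
odds, exposed residents = 15/96 = 0.1562
odds, unexposed residents = 64/789 = 0.0811
OR = 0.1562 / 0.0811 = 1.926

OR = 1.926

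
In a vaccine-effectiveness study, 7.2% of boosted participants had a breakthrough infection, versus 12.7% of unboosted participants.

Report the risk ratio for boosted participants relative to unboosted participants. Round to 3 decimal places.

RR = 0.0720 / 0.1270 = 0.567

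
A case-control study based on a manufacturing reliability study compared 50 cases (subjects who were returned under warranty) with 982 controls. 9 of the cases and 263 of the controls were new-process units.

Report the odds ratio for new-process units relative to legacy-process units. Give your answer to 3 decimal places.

OR = (9 × 719) / (263 × 41) = 6471/10783 ≈ 0.600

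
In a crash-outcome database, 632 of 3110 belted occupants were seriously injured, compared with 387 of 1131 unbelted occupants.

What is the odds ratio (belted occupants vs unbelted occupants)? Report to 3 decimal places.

OR: 0.490

odds, belted occupants = 632/2478 = 0.2550
odds, unbelted occupants = 387/744 = 0.5202
OR = 0.2550 / 0.5202 = 0.490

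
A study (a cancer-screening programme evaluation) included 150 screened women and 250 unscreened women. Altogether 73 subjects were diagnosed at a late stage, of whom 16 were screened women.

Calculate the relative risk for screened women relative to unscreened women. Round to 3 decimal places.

screened women without the outcome: 150 − 16 = 134
unscreened women with the outcome: 73 − 16 = 57
unscreened women without the outcome: 250 − 57 = 193
risk, screened women = 16/150 = 0.1067
risk, unscreened women = 57/250 = 0.2280
RR = 0.1067 / 0.2280 = 0.468

0.468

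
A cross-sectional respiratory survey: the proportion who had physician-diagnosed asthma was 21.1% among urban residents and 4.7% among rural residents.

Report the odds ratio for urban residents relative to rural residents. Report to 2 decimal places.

OR = 5.42

odds, urban residents = 0.21100/0.78900 = 0.26743
odds, rural residents = 0.04700/0.95300 = 0.04932
OR = 0.26743 / 0.04932 = 5.42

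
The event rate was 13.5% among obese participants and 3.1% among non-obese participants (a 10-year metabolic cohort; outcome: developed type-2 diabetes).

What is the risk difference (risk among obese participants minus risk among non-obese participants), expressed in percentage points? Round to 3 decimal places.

risk difference = 0.13500 − 0.03100 = 0.10400 → 10.400 percentage points

RD: 10.400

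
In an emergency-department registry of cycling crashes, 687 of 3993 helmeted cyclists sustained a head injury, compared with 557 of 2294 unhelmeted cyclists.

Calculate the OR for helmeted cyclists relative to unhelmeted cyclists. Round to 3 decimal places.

OR = 0.648

odds, helmeted cyclists = 687/3306 = 0.2078
odds, unhelmeted cyclists = 557/1737 = 0.3207
OR = 0.2078 / 0.3207 = 0.648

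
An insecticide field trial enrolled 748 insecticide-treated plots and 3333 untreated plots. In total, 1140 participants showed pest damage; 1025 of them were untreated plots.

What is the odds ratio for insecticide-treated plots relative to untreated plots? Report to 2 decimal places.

OR: 0.41

insecticide-treated plots with the outcome: 1140 − 1025 = 115
insecticide-treated plots without the outcome: 748 − 115 = 633
untreated plots without the outcome: 3333 − 1025 = 2308
OR = (115 × 2308) / (633 × 1025) = 265420/648825 ≈ 0.41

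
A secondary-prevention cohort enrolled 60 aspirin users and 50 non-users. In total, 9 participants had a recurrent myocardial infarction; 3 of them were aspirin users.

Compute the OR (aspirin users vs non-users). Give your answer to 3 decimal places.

OR: 0.386

aspirin users without the outcome: 60 − 3 = 57
non-users with the outcome: 9 − 3 = 6
non-users without the outcome: 50 − 6 = 44
odds, aspirin users = 3/57 = 0.0526
odds, non-users = 6/44 = 0.1364
OR = 0.0526 / 0.1364 = 0.386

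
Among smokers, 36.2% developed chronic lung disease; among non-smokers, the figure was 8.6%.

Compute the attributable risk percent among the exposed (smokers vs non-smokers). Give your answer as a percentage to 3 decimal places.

AR% = (0.3620 − 0.0860) / 0.3620 = 0.7624 → 76.243%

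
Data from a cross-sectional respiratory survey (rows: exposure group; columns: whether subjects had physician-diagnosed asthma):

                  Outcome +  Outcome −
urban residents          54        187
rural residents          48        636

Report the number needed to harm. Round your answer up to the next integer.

risk, urban residents = 54/241 = 0.224066
risk, rural residents = 48/684 = 0.070175
absolute risk difference = 0.153891
1 / 0.153891 = 6.498 → round up → 7

NNH = 7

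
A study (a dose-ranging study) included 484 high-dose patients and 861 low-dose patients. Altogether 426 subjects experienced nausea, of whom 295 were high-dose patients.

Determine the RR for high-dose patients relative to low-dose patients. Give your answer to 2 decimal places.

high-dose patients without the outcome: 484 − 295 = 189
low-dose patients with the outcome: 426 − 295 = 131
low-dose patients without the outcome: 861 − 131 = 730
risk, high-dose patients = 295/484 = 0.6095
risk, low-dose patients = 131/861 = 0.1521
RR = 0.6095 / 0.1521 = 4.01

RR ≈ 4.01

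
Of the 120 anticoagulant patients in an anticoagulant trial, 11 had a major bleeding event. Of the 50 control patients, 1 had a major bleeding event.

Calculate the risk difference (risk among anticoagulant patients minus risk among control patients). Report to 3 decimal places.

0.072

risk, anticoagulant patients = 11/120 = 0.09167
risk, control patients = 1/50 = 0.02000
risk difference = 0.09167 − 0.02000 = 0.072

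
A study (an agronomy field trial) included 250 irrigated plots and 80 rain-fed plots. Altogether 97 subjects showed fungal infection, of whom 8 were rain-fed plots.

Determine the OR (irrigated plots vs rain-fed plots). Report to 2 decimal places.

4.98

irrigated plots with the outcome: 97 − 8 = 89
irrigated plots without the outcome: 250 − 89 = 161
rain-fed plots without the outcome: 80 − 8 = 72
OR = (89 × 72) / (161 × 8) = 6408/1288 ≈ 4.98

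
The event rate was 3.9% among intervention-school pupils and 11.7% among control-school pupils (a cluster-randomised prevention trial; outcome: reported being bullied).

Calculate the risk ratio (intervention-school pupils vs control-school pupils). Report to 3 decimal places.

RR = 0.03900 / 0.11700 = 0.333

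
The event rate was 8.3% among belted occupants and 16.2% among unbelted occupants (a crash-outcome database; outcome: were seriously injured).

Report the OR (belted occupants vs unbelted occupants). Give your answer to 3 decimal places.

odds, belted occupants = 0.0830/0.9170 = 0.0905
odds, unbelted occupants = 0.1620/0.8380 = 0.1933
OR = 0.0905 / 0.1933 = 0.468

OR ≈ 0.468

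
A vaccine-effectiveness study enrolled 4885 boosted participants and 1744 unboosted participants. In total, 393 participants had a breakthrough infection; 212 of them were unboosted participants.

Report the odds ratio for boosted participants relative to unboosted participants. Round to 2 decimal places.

0.28

boosted participants with the outcome: 393 − 212 = 181
boosted participants without the outcome: 4885 − 181 = 4704
unboosted participants without the outcome: 1744 − 212 = 1532
odds, boosted participants = 181/4704 = 0.03848
odds, unboosted participants = 212/1532 = 0.13838
OR = 0.03848 / 0.13838 = 0.28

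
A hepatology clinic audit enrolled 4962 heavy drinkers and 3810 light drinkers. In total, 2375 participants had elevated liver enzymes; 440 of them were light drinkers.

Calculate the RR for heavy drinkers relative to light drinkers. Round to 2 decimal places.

heavy drinkers with the outcome: 2375 − 440 = 1935
heavy drinkers without the outcome: 4962 − 1935 = 3027
light drinkers without the outcome: 3810 − 440 = 3370
risk, heavy drinkers = 1935/4962 = 0.3900
risk, light drinkers = 440/3810 = 0.1155
RR = 0.3900 / 0.1155 = 3.38

RR ≈ 3.38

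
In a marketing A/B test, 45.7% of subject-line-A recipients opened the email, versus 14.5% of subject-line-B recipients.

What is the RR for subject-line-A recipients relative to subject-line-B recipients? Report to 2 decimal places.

RR = 0.4570 / 0.1450 = 3.15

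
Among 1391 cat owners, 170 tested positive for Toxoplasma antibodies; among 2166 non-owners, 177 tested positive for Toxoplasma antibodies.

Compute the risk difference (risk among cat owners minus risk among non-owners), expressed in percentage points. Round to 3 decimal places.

risk, cat owners = 170/1391 = 0.1222
risk, non-owners = 177/2166 = 0.0817
risk difference = 0.1222 − 0.0817 = 0.0405 → 4.050 percentage points

RD ≈ 4.050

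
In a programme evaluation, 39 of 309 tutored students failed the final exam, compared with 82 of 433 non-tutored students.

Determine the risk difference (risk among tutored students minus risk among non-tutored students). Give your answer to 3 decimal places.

risk, tutored students = 39/309 = 0.1262
risk, non-tutored students = 82/433 = 0.1894
risk difference = 0.1262 − 0.1894 = -0.063

RD ≈ -0.063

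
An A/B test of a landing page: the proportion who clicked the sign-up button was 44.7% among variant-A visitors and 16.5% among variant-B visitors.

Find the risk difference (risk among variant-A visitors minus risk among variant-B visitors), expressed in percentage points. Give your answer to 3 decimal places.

risk difference = 0.4470 − 0.1650 = 0.2820 → 28.200 percentage points

RD = 28.200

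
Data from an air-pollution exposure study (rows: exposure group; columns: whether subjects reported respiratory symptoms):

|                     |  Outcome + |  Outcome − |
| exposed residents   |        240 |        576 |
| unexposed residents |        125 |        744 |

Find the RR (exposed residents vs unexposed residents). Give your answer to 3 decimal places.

2.045

risk, exposed residents = 240/816 = 0.2941
risk, unexposed residents = 125/869 = 0.1438
RR = 0.2941 / 0.1438 = 2.045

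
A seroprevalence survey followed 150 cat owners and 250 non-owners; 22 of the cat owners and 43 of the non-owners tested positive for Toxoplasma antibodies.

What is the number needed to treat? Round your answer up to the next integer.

40

risk, cat owners = 22/150 = 0.146667
risk, non-owners = 43/250 = 0.172000
absolute risk difference = 0.025333
1 / 0.025333 = 39.474 → round up → 40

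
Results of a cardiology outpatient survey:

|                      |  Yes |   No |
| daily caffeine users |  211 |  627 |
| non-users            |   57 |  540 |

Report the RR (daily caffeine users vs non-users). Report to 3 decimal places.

RR = 2.637

risk, daily caffeine users = 211/838 = 0.2518
risk, non-users = 57/597 = 0.0955
RR = 0.2518 / 0.0955 = 2.637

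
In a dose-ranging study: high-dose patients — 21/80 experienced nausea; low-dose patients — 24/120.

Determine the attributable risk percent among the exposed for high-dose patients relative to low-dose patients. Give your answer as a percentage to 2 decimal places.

AR% = 23.81%

risk, high-dose patients = 21/80 = 0.2625
risk, low-dose patients = 24/120 = 0.2000
AR% = (0.2625 − 0.2000) / 0.2625 = 0.2381 → 23.81%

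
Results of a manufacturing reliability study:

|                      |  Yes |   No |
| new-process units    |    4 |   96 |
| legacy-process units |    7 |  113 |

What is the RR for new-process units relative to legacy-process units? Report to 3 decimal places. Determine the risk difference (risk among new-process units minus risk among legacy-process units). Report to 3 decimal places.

risk, new-process units = 4/100 = 0.04000
risk, legacy-process units = 7/120 = 0.05833
RR = 0.04000 / 0.05833 = 0.686
risk difference = 0.04000 − 0.05833 = -0.018

RR = 0.686; RD = -0.018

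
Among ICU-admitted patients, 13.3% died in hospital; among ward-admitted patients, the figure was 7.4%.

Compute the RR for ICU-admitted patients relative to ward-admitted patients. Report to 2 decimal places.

RR = 0.1330 / 0.0740 = 1.80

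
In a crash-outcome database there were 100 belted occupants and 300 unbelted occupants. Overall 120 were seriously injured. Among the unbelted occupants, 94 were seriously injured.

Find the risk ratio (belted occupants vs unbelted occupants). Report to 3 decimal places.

RR = 0.830

belted occupants with the outcome: 120 − 94 = 26
belted occupants without the outcome: 100 − 26 = 74
unbelted occupants without the outcome: 300 − 94 = 206
risk, belted occupants = 26/100 = 0.2600
risk, unbelted occupants = 94/300 = 0.3133
RR = 0.2600 / 0.3133 = 0.830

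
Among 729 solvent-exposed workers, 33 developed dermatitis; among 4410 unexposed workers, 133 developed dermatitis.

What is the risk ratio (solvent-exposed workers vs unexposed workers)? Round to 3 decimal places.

RR ≈ 1.501

risk, solvent-exposed workers = 33/729 = 0.04527
risk, unexposed workers = 133/4410 = 0.03016
RR = 0.04527 / 0.03016 = 1.501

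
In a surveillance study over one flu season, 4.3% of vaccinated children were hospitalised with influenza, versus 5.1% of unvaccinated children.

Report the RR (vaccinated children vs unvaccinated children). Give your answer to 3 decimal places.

RR = 0.04300 / 0.05100 = 0.843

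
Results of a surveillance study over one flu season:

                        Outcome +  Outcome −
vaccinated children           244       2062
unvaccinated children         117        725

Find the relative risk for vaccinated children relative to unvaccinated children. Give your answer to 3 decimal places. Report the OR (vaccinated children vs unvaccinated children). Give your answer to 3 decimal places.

RR = 0.761; OR = 0.733

risk, vaccinated children = 244/2306 = 0.1058
risk, unvaccinated children = 117/842 = 0.1390
RR = 0.1058 / 0.1390 = 0.761
OR = (244 × 725) / (2062 × 117) = 176900/241254 ≈ 0.733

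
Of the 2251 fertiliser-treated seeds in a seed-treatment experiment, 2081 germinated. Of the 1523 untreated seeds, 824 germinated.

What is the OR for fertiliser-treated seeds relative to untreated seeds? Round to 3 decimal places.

OR = (2081 × 699) / (170 × 824) = 1454619/140080 ≈ 10.384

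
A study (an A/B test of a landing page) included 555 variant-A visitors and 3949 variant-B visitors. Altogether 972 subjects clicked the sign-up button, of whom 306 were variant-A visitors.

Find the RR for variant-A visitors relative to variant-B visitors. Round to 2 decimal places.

3.27

variant-A visitors without the outcome: 555 − 306 = 249
variant-B visitors with the outcome: 972 − 306 = 666
variant-B visitors without the outcome: 3949 − 666 = 3283
risk, variant-A visitors = 306/555 = 0.5514
risk, variant-B visitors = 666/3949 = 0.1687
RR = 0.5514 / 0.1687 = 3.27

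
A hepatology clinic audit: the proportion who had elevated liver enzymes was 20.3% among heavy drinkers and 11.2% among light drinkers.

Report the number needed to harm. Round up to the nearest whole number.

NNH = 11

absolute risk difference = 0.091000
1 / 0.091000 = 10.989 → round up → 11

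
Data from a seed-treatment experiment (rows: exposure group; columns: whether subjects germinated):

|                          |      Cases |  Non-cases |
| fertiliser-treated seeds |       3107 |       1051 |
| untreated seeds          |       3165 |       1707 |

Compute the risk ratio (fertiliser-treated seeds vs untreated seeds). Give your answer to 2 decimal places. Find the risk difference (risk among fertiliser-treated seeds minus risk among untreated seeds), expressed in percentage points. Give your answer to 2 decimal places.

RR = 1.15; RD = 9.76

risk, fertiliser-treated seeds = 3107/4158 = 0.7472
risk, untreated seeds = 3165/4872 = 0.6496
RR = 0.7472 / 0.6496 = 1.15
risk difference = 0.7472 − 0.6496 = 0.0976 → 9.76 percentage points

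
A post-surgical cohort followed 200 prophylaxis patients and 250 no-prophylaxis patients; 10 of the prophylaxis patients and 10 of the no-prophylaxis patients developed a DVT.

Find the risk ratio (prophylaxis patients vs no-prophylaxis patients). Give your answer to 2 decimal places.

1.25

risk, prophylaxis patients = 10/200 = 0.05000
risk, no-prophylaxis patients = 10/250 = 0.04000
RR = 0.05000 / 0.04000 = 1.25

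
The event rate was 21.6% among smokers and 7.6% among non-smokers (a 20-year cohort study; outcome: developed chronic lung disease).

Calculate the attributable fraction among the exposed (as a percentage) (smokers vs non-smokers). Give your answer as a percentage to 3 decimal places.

AR% = (0.2160 − 0.0760) / 0.2160 = 0.6481 → 64.815%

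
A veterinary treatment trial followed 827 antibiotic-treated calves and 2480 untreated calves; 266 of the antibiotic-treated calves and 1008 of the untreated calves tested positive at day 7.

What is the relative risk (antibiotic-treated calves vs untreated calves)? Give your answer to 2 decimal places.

RR ≈ 0.79

risk, antibiotic-treated calves = 266/827 = 0.3216
risk, untreated calves = 1008/2480 = 0.4065
RR = 0.3216 / 0.4065 = 0.79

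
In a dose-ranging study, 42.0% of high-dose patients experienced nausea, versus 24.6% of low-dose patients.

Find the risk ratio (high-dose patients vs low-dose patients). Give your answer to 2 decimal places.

RR = 0.4200 / 0.2460 = 1.71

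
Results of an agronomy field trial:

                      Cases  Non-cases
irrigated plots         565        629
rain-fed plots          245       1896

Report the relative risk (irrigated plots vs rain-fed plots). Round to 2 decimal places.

RR: 4.14

risk, irrigated plots = 565/1194 = 0.4732
risk, rain-fed plots = 245/2141 = 0.1144
RR = 0.4732 / 0.1144 = 4.14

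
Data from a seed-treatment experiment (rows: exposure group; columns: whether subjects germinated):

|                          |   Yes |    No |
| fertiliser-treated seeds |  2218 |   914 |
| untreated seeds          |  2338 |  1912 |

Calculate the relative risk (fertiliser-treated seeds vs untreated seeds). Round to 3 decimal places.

risk, fertiliser-treated seeds = 2218/3132 = 0.7082
risk, untreated seeds = 2338/4250 = 0.5501
RR = 0.7082 / 0.5501 = 1.287

RR ≈ 1.287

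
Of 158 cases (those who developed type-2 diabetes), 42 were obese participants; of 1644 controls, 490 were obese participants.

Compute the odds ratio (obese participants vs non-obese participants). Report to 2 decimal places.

OR = (42 × 1154) / (490 × 116) = 48468/56840 ≈ 0.85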